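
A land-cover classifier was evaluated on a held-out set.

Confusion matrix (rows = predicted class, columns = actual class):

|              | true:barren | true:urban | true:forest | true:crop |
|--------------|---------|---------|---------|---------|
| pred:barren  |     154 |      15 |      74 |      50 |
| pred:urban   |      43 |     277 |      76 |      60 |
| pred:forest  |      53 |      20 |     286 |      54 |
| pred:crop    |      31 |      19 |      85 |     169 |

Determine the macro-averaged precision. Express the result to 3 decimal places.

0.595

Per-class precision (TP/(TP+FP)):
  barren: TP=154, FP=15+74+50=139 → 154/293 = 0.5256
  urban: TP=277, FP=43+76+60=179 → 277/456 = 0.6075
  forest: TP=286, FP=53+20+54=127 → 286/413 = 0.6925
  crop: TP=169, FP=31+19+85=135 → 169/304 = 0.5559
Macro-precision = mean = (0.5256 + 0.6075 + 0.6925 + 0.5559) / 4 = 0.595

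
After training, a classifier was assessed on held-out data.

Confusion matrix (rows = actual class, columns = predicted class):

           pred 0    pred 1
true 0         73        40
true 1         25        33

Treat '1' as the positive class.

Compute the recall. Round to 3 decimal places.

0.569

Recall = TP/(TP+FN) = 33/(33+25) = 33/58 = 0.569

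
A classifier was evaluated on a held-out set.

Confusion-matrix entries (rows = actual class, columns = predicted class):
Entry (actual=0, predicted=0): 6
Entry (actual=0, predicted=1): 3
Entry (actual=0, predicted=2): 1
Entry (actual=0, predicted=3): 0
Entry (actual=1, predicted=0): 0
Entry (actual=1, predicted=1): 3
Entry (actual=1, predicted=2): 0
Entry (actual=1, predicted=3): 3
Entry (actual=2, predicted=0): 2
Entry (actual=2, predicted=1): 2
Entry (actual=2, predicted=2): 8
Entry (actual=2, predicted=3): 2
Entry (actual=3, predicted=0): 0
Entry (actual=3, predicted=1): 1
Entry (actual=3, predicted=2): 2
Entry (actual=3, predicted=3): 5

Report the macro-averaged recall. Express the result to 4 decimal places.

Per-class recall (TP/(TP+FN)):
  0: TP=6, FN=3+1+0=4 → 6/10 = 0.60000
  1: TP=3, FN=0+0+3=3 → 3/6 = 0.50000
  2: TP=8, FN=2+2+2=6 → 8/14 = 0.57143
  3: TP=5, FN=0+1+2=3 → 5/8 = 0.62500
Macro-recall = mean = (0.60000 + 0.50000 + 0.57143 + 0.62500) / 4 = 0.5741

0.5741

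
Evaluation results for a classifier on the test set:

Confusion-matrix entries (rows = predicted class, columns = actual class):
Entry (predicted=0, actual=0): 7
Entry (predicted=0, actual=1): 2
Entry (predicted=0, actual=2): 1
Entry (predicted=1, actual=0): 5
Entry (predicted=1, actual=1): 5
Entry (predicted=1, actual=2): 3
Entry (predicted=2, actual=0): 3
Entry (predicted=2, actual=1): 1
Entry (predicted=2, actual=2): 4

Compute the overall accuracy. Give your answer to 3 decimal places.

Accuracy = trace / total = (7+5+4=16) / 31 = 16/31 = 0.516

0.516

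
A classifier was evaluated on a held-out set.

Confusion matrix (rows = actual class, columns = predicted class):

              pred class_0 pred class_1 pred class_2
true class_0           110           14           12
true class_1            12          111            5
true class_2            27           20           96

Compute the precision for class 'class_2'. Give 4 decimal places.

0.8496

Treat 'class_2' as positive and all other classes as negative.
precision = TP/(TP+FP).
class_2: TP=96, FP=12+5=17 → 96/113 = 0.84956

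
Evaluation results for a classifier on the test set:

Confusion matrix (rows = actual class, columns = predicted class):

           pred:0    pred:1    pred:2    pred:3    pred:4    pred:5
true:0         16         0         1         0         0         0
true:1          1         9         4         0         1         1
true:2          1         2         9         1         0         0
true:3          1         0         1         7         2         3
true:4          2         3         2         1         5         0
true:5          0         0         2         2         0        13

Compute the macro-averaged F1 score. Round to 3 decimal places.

0.634

Per-class F1 score (2·TP/(2·TP+FP+FN)):
  0: TP=16, FP=1+1+1+2+0=5, FN=0+1+0+0+0=1 → 32/38 = 0.8421
  1: TP=9, FP=0+2+0+3+0=5, FN=1+4+0+1+1=7 → 18/30 = 0.6000
  2: TP=9, FP=1+4+1+2+2=10, FN=1+2+1+0+0=4 → 18/32 = 0.5625
  3: TP=7, FP=0+0+1+1+2=4, FN=1+0+1+2+3=7 → 14/25 = 0.5600
  4: TP=5, FP=0+1+0+2+0=3, FN=2+3+2+1+0=8 → 10/21 = 0.4762
  5: TP=13, FP=0+1+0+3+0=4, FN=0+0+2+2+0=4 → 26/34 = 0.7647
Macro-F1 score = mean = (0.8421 + 0.6000 + 0.5625 + 0.5600 + 0.4762 + 0.7647) / 6 = 0.634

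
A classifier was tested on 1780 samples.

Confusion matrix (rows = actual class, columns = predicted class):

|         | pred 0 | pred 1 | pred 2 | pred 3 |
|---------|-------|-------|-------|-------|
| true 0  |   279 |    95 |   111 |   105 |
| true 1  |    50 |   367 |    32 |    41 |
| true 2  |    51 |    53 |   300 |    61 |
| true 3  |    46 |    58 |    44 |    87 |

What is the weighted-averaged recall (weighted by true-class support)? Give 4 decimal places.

0.5803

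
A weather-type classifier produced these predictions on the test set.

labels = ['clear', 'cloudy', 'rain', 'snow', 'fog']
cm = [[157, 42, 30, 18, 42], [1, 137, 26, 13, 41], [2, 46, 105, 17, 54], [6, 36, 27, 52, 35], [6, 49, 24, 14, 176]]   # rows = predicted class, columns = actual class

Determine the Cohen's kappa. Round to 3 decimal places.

0.423

Observed agreement pₒ = trace/N = 627/1156 = 0.5424
Expected agreement pₑ = Σ (rowᵢ·colᵢ)/N² = (172·289 + 310·218 + 212·224 + 114·156 + 348·269)/1156² = 0.2067
κ = (pₒ − pₑ)/(1 − pₑ) = (0.5424 − 0.2067)/(1 − 0.2067) = 0.423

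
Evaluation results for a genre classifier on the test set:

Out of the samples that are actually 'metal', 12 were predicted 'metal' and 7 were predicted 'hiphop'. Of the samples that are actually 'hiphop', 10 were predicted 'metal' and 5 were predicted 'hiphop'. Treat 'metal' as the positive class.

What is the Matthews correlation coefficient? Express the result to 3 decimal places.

MCC = (TP·TN − FP·FN) / √((TP+FP)(TP+FN)(TN+FP)(TN+FN))
Numerator = 12·5 − 10·7 = -10
Denominator = √(22·19·15·12) = √75240 = 274.2991
MCC = -10 / 274.2991 = -0.036

-0.036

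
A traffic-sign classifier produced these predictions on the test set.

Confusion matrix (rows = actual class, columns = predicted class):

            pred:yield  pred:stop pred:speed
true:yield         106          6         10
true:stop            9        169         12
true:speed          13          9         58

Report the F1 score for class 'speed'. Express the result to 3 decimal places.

0.725

Take TP from the diagonal, FP from the rest of the 'speed' prediction marginal, FN from the rest of the 'speed' actual marginal.
F1 score = 2·TP/(2·TP+FP+FN).
speed: TP=58, FP=10+12=22, FN=13+9=22 → 116/160 = 0.7250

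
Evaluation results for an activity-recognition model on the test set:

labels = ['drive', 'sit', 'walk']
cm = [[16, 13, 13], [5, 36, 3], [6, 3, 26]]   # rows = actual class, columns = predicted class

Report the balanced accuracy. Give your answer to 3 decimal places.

Balanced accuracy = mean of per-class recall.
  drive: recall = 16/42 = 0.3810
  sit: recall = 36/44 = 0.8182
  walk: recall = 26/35 = 0.7429
Mean = (0.3810 + 0.8182 + 0.7429) / 3 = 0.647

0.647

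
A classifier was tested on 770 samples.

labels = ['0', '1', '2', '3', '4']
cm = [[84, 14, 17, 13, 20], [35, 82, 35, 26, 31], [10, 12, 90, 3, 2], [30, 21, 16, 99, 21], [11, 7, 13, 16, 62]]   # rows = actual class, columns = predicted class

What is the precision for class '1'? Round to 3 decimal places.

0.603

precision = TP/(TP+FP).
1: TP=82, FP=14+12+21+7=54 → 82/136 = 0.6029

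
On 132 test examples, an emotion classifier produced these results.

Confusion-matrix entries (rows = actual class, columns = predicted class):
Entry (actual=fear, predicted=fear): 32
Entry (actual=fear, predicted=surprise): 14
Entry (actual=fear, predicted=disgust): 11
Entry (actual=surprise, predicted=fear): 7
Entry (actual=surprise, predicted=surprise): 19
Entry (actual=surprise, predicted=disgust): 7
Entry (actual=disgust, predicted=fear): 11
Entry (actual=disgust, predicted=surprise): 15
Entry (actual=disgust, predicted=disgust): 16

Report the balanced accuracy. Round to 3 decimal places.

Balanced accuracy = mean of per-class recall.
  fear: recall = 32/57 = 0.5614
  surprise: recall = 19/33 = 0.5758
  disgust: recall = 16/42 = 0.3810
Mean = (0.5614 + 0.5758 + 0.3810) / 3 = 0.506

0.506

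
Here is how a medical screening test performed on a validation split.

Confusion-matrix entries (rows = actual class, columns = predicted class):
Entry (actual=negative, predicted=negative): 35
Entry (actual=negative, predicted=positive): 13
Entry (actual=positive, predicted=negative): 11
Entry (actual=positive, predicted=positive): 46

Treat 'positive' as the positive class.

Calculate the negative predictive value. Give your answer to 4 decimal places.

NPV = TN/(TN+FN) = 35/(35+11) = 0.7609

0.7609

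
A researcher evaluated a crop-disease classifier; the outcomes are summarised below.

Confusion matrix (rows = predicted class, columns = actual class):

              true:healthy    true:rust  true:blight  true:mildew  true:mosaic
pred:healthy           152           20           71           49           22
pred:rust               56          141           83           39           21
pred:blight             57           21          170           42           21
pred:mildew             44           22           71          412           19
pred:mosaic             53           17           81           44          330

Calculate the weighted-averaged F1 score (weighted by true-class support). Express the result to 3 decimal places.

0.578

Per-class F1 score (2·TP/(2·TP+FP+FN)):
  healthy: TP=152, FP=20+71+49+22=162, FN=56+57+44+53=210 → 304/676 = 0.4497
  rust: TP=141, FP=56+83+39+21=199, FN=20+21+22+17=80 → 282/561 = 0.5027
  blight: TP=170, FP=57+21+42+21=141, FN=71+83+71+81=306 → 340/787 = 0.4320
  mildew: TP=412, FP=44+22+71+19=156, FN=49+39+42+44=174 → 824/1154 = 0.7140
  mosaic: TP=330, FP=53+17+81+44=195, FN=22+21+21+19=83 → 660/938 = 0.7036
Weighted-F1 score = Σ (supportᵢ/N)·F1 scoreᵢ with N=2058: (362/2058)·0.4497 + (221/2058)·0.5027 + (476/2058)·0.4320 + (586/2058)·0.7140 + (413/2058)·0.7036 = 0.578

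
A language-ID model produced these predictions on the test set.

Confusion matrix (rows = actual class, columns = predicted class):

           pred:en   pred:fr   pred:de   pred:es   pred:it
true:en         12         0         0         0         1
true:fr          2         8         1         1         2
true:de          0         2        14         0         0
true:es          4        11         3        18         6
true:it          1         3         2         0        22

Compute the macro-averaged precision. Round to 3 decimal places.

0.664

Per-class precision (TP/(TP+FP)):
  en: TP=12, FP=2+0+4+1=7 → 12/19 = 0.6316
  fr: TP=8, FP=0+2+11+3=16 → 8/24 = 0.3333
  de: TP=14, FP=0+1+3+2=6 → 14/20 = 0.7000
  es: TP=18, FP=0+1+0+0=1 → 18/19 = 0.9474
  it: TP=22, FP=1+2+0+6=9 → 22/31 = 0.7097
Macro-precision = mean = (0.6316 + 0.3333 + 0.7000 + 0.9474 + 0.7097) / 5 = 0.664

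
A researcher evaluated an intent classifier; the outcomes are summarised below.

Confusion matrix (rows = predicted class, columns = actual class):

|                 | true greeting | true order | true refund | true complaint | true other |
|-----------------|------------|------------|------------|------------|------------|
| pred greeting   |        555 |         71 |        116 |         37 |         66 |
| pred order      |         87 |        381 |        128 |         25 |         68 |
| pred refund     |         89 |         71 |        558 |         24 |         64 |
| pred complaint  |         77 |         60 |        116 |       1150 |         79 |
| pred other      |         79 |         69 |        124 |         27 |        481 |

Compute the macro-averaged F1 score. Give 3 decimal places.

Per-class F1 score (2·TP/(2·TP+FP+FN)):
  greeting: TP=555, FP=71+116+37+66=290, FN=87+89+77+79=332 → 1110/1732 = 0.6409
  order: TP=381, FP=87+128+25+68=308, FN=71+71+60+69=271 → 762/1341 = 0.5682
  refund: TP=558, FP=89+71+24+64=248, FN=116+128+116+124=484 → 1116/1848 = 0.6039
  complaint: TP=1150, FP=77+60+116+79=332, FN=37+25+24+27=113 → 2300/2745 = 0.8379
  other: TP=481, FP=79+69+124+27=299, FN=66+68+64+79=277 → 962/1538 = 0.6255
Macro-F1 score = mean = (0.6409 + 0.5682 + 0.6039 + 0.8379 + 0.6255) / 5 = 0.655

0.655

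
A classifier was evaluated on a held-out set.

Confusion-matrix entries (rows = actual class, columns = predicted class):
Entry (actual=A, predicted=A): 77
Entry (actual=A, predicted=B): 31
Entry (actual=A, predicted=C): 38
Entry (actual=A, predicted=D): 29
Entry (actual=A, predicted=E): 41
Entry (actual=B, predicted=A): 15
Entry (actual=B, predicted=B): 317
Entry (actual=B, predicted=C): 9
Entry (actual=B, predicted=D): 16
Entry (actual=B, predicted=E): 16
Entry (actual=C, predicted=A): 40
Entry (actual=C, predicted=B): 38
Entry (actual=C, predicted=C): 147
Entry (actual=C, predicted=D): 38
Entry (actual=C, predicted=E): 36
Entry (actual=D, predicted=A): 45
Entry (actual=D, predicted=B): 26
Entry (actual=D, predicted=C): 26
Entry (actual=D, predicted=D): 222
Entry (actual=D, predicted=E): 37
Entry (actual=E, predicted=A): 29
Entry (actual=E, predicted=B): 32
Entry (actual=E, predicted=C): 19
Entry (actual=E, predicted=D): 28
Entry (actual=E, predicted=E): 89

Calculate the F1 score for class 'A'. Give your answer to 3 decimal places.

0.365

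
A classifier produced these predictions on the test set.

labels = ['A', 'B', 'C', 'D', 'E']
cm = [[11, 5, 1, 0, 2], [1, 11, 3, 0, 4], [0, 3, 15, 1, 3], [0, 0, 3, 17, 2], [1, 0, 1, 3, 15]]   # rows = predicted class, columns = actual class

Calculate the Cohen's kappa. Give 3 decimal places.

Observed agreement pₒ = trace/N = 69/102 = 0.6765
Expected agreement pₑ = Σ (rowᵢ·colᵢ)/N² = (13·19 + 19·19 + 23·22 + 21·22 + 26·20)/102² = 0.2015
κ = (pₒ − pₑ)/(1 − pₑ) = (0.6765 − 0.2015)/(1 − 0.2015) = 0.595

0.595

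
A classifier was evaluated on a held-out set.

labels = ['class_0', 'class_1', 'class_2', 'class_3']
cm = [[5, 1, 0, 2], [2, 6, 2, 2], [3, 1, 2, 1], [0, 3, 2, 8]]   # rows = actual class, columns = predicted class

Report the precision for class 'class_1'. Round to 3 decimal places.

0.545

precision = TP/(TP+FP).
class_1: TP=6, FP=1+1+3=5 → 6/11 = 0.5455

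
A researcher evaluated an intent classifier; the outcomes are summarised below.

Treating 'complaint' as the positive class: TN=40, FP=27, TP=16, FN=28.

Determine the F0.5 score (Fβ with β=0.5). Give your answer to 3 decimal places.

0.370

Fβ = (1+β²)·TP / ((1+β²)·TP + β²·FN + FP), with β²=1/4
= 1.25·16 / (1.25·16 + 0.25·28 + 27) = 0.370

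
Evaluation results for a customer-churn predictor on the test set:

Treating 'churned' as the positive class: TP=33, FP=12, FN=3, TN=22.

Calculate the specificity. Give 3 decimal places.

Specificity = TN/(TN+FP) = 22/(22+12) = 0.647

0.647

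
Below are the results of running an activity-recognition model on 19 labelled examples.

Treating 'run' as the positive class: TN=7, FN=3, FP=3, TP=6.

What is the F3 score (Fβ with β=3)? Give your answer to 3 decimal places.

0.667

Fβ = (1+β²)·TP / ((1+β²)·TP + β²·FN + FP), with β²=9
= 10·6 / (10·6 + 9·3 + 3) = 0.667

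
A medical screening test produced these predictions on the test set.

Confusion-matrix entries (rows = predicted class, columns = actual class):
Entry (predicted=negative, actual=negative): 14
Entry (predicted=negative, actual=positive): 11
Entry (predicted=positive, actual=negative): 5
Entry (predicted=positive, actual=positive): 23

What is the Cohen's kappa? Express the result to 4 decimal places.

Observed agreement pₒ = trace/N = 37/53 = 0.69811
Expected agreement pₑ = Σ (rowᵢ·colᵢ)/N² = (19·25 + 34·28)/53² = 0.50801
κ = (pₒ − pₑ)/(1 − pₑ) = (0.69811 − 0.50801)/(1 − 0.50801) = 0.3864

0.3864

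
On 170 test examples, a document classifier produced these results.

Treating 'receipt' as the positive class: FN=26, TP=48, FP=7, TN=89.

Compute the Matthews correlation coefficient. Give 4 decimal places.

0.6102

MCC = (TP·TN − FP·FN) / √((TP+FP)(TP+FN)(TN+FP)(TN+FN))
Numerator = 48·89 − 7·26 = 4090
Denominator = √(55·74·96·115) = √44932800 = 6703.1933
MCC = 4090 / 6703.1933 = 0.6102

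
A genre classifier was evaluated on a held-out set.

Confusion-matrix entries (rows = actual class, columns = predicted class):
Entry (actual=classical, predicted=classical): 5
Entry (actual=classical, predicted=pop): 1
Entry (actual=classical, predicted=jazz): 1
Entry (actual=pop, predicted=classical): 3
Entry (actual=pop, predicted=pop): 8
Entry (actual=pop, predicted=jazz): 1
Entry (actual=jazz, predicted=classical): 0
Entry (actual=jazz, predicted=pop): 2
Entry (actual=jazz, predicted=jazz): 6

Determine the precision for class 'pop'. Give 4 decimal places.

precision = TP/(TP+FP).
pop: TP=8, FP=1+2=3 → 8/11 = 0.72727

0.7273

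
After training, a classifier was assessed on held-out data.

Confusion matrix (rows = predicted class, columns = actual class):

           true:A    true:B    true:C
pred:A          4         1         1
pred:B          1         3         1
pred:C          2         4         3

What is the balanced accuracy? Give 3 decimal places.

Balanced accuracy = mean of per-class recall.
  A: recall = 4/7 = 0.5714
  B: recall = 3/8 = 0.3750
  C: recall = 3/5 = 0.6000
Mean = (0.5714 + 0.3750 + 0.6000) / 3 = 0.515

0.515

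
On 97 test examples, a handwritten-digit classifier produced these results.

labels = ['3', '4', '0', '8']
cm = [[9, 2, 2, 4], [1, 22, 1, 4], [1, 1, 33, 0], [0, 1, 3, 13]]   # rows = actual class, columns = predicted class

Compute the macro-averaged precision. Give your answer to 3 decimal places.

0.782

Per-class precision (TP/(TP+FP)):
  3: TP=9, FP=1+1+0=2 → 9/11 = 0.8182
  4: TP=22, FP=2+1+1=4 → 22/26 = 0.8462
  0: TP=33, FP=2+1+3=6 → 33/39 = 0.8462
  8: TP=13, FP=4+4+0=8 → 13/21 = 0.6190
Macro-precision = mean = (0.8182 + 0.8462 + 0.8462 + 0.6190) / 4 = 0.782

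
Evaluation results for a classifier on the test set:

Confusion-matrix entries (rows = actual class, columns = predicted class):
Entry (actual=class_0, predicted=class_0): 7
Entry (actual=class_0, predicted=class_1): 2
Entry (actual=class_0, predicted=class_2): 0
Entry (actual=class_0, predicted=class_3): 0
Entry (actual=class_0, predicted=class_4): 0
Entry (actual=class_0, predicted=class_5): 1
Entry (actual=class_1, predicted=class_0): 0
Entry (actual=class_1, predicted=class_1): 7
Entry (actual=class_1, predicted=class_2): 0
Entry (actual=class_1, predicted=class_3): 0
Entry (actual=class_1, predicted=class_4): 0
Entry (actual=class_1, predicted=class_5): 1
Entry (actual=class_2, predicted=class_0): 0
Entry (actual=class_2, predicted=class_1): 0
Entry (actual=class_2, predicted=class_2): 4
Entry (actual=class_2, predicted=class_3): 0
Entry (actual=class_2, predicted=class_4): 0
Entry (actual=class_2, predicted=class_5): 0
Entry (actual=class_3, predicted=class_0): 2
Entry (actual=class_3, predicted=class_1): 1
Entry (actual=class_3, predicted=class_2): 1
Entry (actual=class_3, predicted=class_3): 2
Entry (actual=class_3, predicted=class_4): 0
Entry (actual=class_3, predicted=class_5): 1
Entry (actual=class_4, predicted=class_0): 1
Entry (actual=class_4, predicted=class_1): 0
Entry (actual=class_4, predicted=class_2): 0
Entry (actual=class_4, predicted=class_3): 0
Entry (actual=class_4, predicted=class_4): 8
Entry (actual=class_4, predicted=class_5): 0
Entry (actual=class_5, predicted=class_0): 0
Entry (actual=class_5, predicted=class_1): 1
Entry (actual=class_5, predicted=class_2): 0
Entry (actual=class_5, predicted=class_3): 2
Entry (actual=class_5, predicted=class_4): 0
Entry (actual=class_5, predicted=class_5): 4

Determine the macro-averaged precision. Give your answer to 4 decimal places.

0.7013

Per-class precision (TP/(TP+FP)):
  class_0: TP=7, FP=0+0+2+1+0=3 → 7/10 = 0.70000
  class_1: TP=7, FP=2+0+1+0+1=4 → 7/11 = 0.63636
  class_2: TP=4, FP=0+0+1+0+0=1 → 4/5 = 0.80000
  class_3: TP=2, FP=0+0+0+0+2=2 → 2/4 = 0.50000
  class_4: TP=8, FP=0+0+0+0+0=0 → 8/8 = 1.00000
  class_5: TP=4, FP=1+1+0+1+0=3 → 4/7 = 0.57143
Macro-precision = mean = (0.70000 + 0.63636 + 0.80000 + 0.50000 + 1.00000 + 0.57143) / 6 = 0.7013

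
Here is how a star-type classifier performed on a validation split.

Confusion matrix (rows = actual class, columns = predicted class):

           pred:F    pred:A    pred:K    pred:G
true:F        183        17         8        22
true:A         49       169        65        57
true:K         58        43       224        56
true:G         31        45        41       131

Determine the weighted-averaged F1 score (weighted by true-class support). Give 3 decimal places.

0.587

Per-class F1 score (2·TP/(2·TP+FP+FN)):
  F: TP=183, FP=49+58+31=138, FN=17+8+22=47 → 366/551 = 0.6642
  A: TP=169, FP=17+43+45=105, FN=49+65+57=171 → 338/614 = 0.5505
  K: TP=224, FP=8+65+41=114, FN=58+43+56=157 → 448/719 = 0.6231
  G: TP=131, FP=22+57+56=135, FN=31+45+41=117 → 262/514 = 0.5097
Weighted-F1 score = Σ (supportᵢ/N)·F1 scoreᵢ with N=1199: (230/1199)·0.6642 + (340/1199)·0.5505 + (381/1199)·0.6231 + (248/1199)·0.5097 = 0.587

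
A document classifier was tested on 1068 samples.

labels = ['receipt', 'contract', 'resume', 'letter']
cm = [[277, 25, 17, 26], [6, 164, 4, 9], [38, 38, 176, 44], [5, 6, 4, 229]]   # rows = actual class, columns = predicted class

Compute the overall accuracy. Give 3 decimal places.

0.792

Accuracy = trace / total = (277+164+176+229=846) / 1068 = 846/1068 = 0.792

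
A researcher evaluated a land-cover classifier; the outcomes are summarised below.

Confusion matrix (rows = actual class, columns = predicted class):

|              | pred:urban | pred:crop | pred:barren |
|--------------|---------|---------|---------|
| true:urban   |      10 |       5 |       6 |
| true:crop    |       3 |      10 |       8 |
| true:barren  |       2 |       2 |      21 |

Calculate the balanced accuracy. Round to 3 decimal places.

0.597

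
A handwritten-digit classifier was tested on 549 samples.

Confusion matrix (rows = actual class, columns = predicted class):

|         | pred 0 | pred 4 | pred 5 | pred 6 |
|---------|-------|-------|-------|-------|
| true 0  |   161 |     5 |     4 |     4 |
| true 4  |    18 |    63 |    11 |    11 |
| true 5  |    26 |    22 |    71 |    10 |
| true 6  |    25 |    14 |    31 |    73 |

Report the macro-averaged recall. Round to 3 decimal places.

0.649

Per-class recall (TP/(TP+FN)):
  0: TP=161, FN=5+4+4=13 → 161/174 = 0.9253
  4: TP=63, FN=18+11+11=40 → 63/103 = 0.6117
  5: TP=71, FN=26+22+10=58 → 71/129 = 0.5504
  6: TP=73, FN=25+14+31=70 → 73/143 = 0.5105
Macro-recall = mean = (0.9253 + 0.6117 + 0.5504 + 0.5105) / 4 = 0.649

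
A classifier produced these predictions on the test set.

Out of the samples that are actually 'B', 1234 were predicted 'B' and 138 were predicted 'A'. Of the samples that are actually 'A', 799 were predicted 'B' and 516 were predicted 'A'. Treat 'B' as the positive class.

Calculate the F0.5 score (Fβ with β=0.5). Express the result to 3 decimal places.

0.649

Fβ = (1+β²)·TP / ((1+β²)·TP + β²·FN + FP), with β²=1/4
= 1.25·1234 / (1.25·1234 + 0.25·138 + 799) = 0.649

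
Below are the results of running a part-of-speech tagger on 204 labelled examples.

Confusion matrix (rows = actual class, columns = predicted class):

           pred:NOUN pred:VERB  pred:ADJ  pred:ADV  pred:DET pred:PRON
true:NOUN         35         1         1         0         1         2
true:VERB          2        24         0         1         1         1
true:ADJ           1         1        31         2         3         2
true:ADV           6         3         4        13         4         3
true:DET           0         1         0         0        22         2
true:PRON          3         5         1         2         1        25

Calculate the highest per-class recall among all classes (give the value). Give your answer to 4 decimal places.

0.8800

Per-class recall (TP/(TP+FN)):
  NOUN: TP=35, FN=1+1+0+1+2=5 → 35/40 = 0.87500
  VERB: TP=24, FN=2+0+1+1+1=5 → 24/29 = 0.82759
  ADJ: TP=31, FN=1+1+2+3+2=9 → 31/40 = 0.77500
  ADV: TP=13, FN=6+3+4+4+3=20 → 13/33 = 0.39394
  DET: TP=22, FN=0+1+0+0+2=3 → 22/25 = 0.88000
  PRON: TP=25, FN=3+5+1+2+1=12 → 25/37 = 0.67568
Highest is class 'DET' with recall = 0.8800.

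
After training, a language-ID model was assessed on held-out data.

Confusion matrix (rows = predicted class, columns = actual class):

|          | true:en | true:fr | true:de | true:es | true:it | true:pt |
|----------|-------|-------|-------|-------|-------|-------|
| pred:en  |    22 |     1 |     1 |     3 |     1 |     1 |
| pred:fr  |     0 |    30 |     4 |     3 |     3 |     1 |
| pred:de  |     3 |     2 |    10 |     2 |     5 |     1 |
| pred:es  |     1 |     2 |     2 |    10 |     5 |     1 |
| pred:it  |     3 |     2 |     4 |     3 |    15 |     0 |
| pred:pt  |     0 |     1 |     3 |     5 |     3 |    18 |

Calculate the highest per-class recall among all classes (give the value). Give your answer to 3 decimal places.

0.818

Per-class recall (TP/(TP+FN)):
  en: TP=22, FN=0+3+1+3+0=7 → 22/29 = 0.7586
  fr: TP=30, FN=1+2+2+2+1=8 → 30/38 = 0.7895
  de: TP=10, FN=1+4+2+4+3=14 → 10/24 = 0.4167
  es: TP=10, FN=3+3+2+3+5=16 → 10/26 = 0.3846
  it: TP=15, FN=1+3+5+5+3=17 → 15/32 = 0.4688
  pt: TP=18, FN=1+1+1+1+0=4 → 18/22 = 0.8182
Highest is class 'pt' with recall = 0.818.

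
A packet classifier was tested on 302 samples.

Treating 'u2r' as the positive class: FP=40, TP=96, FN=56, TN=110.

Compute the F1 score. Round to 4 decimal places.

Precision = TP/(TP+FP) = 96/136 = 0.7059
Recall = TP/(TP+FN) = 96/152 = 0.6316
F1 = 2·TP/(2·TP+FP+FN) = 192/288 = 0.6667

0.6667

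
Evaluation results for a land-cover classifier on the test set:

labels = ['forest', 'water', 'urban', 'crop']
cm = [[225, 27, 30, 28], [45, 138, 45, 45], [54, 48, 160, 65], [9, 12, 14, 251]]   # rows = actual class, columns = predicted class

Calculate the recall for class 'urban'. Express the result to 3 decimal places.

0.489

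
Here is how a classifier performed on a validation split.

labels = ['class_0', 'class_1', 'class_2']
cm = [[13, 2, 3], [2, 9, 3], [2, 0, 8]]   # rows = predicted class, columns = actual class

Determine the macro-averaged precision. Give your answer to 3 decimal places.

0.722

Per-class precision (TP/(TP+FP)):
  class_0: TP=13, FP=2+3=5 → 13/18 = 0.7222
  class_1: TP=9, FP=2+3=5 → 9/14 = 0.6429
  class_2: TP=8, FP=2+0=2 → 8/10 = 0.8000
Macro-precision = mean = (0.7222 + 0.6429 + 0.8000) / 3 = 0.722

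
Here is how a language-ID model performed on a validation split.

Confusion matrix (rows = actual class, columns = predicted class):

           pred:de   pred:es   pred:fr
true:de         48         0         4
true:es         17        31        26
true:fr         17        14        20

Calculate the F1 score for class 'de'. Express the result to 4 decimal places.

F1 score = 2·TP/(2·TP+FP+FN).
de: TP=48, FP=17+17=34, FN=0+4=4 → 96/134 = 0.71642

0.7164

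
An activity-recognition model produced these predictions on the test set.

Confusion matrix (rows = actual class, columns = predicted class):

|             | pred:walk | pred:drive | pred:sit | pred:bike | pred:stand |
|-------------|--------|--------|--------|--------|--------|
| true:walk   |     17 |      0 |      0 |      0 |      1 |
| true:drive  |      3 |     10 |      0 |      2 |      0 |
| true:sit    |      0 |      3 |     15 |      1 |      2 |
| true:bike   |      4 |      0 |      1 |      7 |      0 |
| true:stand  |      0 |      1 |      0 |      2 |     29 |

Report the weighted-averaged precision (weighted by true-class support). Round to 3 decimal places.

0.808

Per-class precision (TP/(TP+FP)):
  walk: TP=17, FP=3+0+4+0=7 → 17/24 = 0.7083
  drive: TP=10, FP=0+3+0+1=4 → 10/14 = 0.7143
  sit: TP=15, FP=0+0+1+0=1 → 15/16 = 0.9375
  bike: TP=7, FP=0+2+1+2=5 → 7/12 = 0.5833
  stand: TP=29, FP=1+0+2+0=3 → 29/32 = 0.9063
Weighted-precision = Σ (supportᵢ/N)·precisionᵢ with N=98: (18/98)·0.7083 + (15/98)·0.7143 + (21/98)·0.9375 + (12/98)·0.5833 + (32/98)·0.9063 = 0.808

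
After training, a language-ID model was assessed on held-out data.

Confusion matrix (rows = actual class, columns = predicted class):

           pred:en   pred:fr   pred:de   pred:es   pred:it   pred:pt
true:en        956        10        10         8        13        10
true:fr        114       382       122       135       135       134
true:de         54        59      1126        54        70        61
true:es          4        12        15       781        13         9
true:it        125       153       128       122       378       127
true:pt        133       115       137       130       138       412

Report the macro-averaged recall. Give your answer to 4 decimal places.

0.6338

Per-class recall (TP/(TP+FN)):
  en: TP=956, FN=10+10+8+13+10=51 → 956/1007 = 0.94935
  fr: TP=382, FN=114+122+135+135+134=640 → 382/1022 = 0.37378
  de: TP=1126, FN=54+59+54+70+61=298 → 1126/1424 = 0.79073
  es: TP=781, FN=4+12+15+13+9=53 → 781/834 = 0.93645
  it: TP=378, FN=125+153+128+122+127=655 → 378/1033 = 0.36592
  pt: TP=412, FN=133+115+137+130+138=653 → 412/1065 = 0.38685
Macro-recall = mean = (0.94935 + 0.37378 + 0.79073 + 0.93645 + 0.36592 + 0.38685) / 6 = 0.6338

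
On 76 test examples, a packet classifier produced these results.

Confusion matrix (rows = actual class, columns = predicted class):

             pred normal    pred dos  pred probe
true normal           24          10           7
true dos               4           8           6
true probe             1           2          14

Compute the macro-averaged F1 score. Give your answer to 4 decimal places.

Per-class F1 score (2·TP/(2·TP+FP+FN)):
  normal: TP=24, FP=4+1=5, FN=10+7=17 → 48/70 = 0.68571
  dos: TP=8, FP=10+2=12, FN=4+6=10 → 16/38 = 0.42105
  probe: TP=14, FP=7+6=13, FN=1+2=3 → 28/44 = 0.63636
Macro-F1 score = mean = (0.68571 + 0.42105 + 0.63636) / 3 = 0.5810

0.5810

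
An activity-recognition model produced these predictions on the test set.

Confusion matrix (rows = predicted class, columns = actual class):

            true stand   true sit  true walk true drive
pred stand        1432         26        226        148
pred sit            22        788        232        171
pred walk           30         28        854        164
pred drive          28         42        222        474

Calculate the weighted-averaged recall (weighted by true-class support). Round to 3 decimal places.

0.726

Per-class recall (TP/(TP+FN)):
  stand: TP=1432, FN=22+30+28=80 → 1432/1512 = 0.9471
  sit: TP=788, FN=26+28+42=96 → 788/884 = 0.8914
  walk: TP=854, FN=226+232+222=680 → 854/1534 = 0.5567
  drive: TP=474, FN=148+171+164=483 → 474/957 = 0.4953
Weighted-recall = Σ (supportᵢ/N)·recallᵢ with N=4887: (1512/4887)·0.9471 + (884/4887)·0.8914 + (1534/4887)·0.5567 + (957/4887)·0.4953 = 0.726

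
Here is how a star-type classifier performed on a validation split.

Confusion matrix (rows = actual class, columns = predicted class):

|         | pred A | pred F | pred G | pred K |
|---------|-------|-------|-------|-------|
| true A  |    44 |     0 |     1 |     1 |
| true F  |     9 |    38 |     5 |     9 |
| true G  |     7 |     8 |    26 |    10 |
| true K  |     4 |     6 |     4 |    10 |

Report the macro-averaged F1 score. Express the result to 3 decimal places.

0.610

Per-class F1 score (2·TP/(2·TP+FP+FN)):
  A: TP=44, FP=9+7+4=20, FN=0+1+1=2 → 88/110 = 0.8000
  F: TP=38, FP=0+8+6=14, FN=9+5+9=23 → 76/113 = 0.6726
  G: TP=26, FP=1+5+4=10, FN=7+8+10=25 → 52/87 = 0.5977
  K: TP=10, FP=1+9+10=20, FN=4+6+4=14 → 20/54 = 0.3704
Macro-F1 score = mean = (0.8000 + 0.6726 + 0.5977 + 0.3704) / 4 = 0.610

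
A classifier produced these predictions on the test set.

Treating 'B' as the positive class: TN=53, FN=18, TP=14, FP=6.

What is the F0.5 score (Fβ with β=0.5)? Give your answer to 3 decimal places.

0.625

Fβ = (1+β²)·TP / ((1+β²)·TP + β²·FN + FP), with β²=1/4
= 1.25·14 / (1.25·14 + 0.25·18 + 6) = 0.625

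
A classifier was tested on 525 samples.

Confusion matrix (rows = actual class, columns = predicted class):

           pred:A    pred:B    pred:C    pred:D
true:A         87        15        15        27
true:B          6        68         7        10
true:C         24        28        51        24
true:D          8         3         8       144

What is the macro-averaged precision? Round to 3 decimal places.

0.656

Per-class precision (TP/(TP+FP)):
  A: TP=87, FP=6+24+8=38 → 87/125 = 0.6960
  B: TP=68, FP=15+28+3=46 → 68/114 = 0.5965
  C: TP=51, FP=15+7+8=30 → 51/81 = 0.6296
  D: TP=144, FP=27+10+24=61 → 144/205 = 0.7024
Macro-precision = mean = (0.6960 + 0.5965 + 0.6296 + 0.7024) / 4 = 0.656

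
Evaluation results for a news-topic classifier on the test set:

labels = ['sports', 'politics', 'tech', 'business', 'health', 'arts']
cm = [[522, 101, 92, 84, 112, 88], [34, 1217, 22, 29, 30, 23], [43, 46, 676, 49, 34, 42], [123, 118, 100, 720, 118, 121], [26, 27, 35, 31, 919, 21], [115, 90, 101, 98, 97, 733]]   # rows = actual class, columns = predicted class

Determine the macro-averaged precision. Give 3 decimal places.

Per-class precision (TP/(TP+FP)):
  sports: TP=522, FP=34+43+123+26+115=341 → 522/863 = 0.6049
  politics: TP=1217, FP=101+46+118+27+90=382 → 1217/1599 = 0.7611
  tech: TP=676, FP=92+22+100+35+101=350 → 676/1026 = 0.6589
  business: TP=720, FP=84+29+49+31+98=291 → 720/1011 = 0.7122
  health: TP=919, FP=112+30+34+118+97=391 → 919/1310 = 0.7015
  arts: TP=733, FP=88+23+42+121+21=295 → 733/1028 = 0.7130
Macro-precision = mean = (0.6049 + 0.7611 + 0.6589 + 0.7122 + 0.7015 + 0.7130) / 6 = 0.692

0.692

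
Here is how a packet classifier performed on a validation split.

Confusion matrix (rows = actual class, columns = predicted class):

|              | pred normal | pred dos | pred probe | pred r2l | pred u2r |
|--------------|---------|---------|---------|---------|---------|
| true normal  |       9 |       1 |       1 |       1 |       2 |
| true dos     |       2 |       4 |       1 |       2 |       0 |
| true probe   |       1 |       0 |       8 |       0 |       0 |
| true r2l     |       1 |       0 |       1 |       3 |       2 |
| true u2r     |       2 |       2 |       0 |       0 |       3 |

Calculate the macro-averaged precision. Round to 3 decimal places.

0.565

Per-class precision (TP/(TP+FP)):
  normal: TP=9, FP=2+1+1+2=6 → 9/15 = 0.6000
  dos: TP=4, FP=1+0+0+2=3 → 4/7 = 0.5714
  probe: TP=8, FP=1+1+1+0=3 → 8/11 = 0.7273
  r2l: TP=3, FP=1+2+0+0=3 → 3/6 = 0.5000
  u2r: TP=3, FP=2+0+0+2=4 → 3/7 = 0.4286
Macro-precision = mean = (0.6000 + 0.5714 + 0.7273 + 0.5000 + 0.4286) / 5 = 0.565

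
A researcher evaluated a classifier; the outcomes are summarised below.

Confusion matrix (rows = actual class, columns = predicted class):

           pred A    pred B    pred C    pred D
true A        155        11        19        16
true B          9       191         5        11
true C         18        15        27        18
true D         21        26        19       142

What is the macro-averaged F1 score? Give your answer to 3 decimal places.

Per-class F1 score (2·TP/(2·TP+FP+FN)):
  A: TP=155, FP=9+18+21=48, FN=11+19+16=46 → 310/404 = 0.7673
  B: TP=191, FP=11+15+26=52, FN=9+5+11=25 → 382/459 = 0.8322
  C: TP=27, FP=19+5+19=43, FN=18+15+18=51 → 54/148 = 0.3649
  D: TP=142, FP=16+11+18=45, FN=21+26+19=66 → 284/395 = 0.7190
Macro-F1 score = mean = (0.7673 + 0.8322 + 0.3649 + 0.7190) / 4 = 0.671

0.671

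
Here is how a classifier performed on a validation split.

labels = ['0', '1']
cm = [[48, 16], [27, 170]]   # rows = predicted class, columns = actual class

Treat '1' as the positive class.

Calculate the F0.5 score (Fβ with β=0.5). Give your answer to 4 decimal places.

Fβ = (1+β²)·TP / ((1+β²)·TP + β²·FN + FP), with β²=1/4
= 1.25·170 / (1.25·170 + 0.25·16 + 27) = 0.8727

0.8727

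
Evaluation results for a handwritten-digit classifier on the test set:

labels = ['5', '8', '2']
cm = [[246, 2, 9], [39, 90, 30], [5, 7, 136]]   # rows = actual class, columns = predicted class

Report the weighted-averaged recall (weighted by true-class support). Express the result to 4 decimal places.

0.8369

Per-class recall (TP/(TP+FN)):
  5: TP=246, FN=2+9=11 → 246/257 = 0.95720
  8: TP=90, FN=39+30=69 → 90/159 = 0.56604
  2: TP=136, FN=5+7=12 → 136/148 = 0.91892
Weighted-recall = Σ (supportᵢ/N)·recallᵢ with N=564: (257/564)·0.95720 + (159/564)·0.56604 + (148/564)·0.91892 = 0.8369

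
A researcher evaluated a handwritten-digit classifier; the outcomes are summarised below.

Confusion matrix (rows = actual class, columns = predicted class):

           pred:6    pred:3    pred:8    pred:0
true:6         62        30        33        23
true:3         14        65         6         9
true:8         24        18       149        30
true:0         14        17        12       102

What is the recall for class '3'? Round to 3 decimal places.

0.691

One-vs-rest for '3': TP = diagonal; FP = other classes predicted '3'; FN = '3' predicted as other.
recall = TP/(TP+FN).
3: TP=65, FN=14+6+9=29 → 65/94 = 0.6915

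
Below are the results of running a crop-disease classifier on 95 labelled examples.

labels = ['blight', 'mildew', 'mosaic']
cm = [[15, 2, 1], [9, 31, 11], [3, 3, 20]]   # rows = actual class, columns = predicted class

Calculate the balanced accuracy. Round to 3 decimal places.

Balanced accuracy = mean of per-class recall.
  blight: recall = 15/18 = 0.8333
  mildew: recall = 31/51 = 0.6078
  mosaic: recall = 20/26 = 0.7692
Mean = (0.8333 + 0.6078 + 0.7692) / 3 = 0.737

0.737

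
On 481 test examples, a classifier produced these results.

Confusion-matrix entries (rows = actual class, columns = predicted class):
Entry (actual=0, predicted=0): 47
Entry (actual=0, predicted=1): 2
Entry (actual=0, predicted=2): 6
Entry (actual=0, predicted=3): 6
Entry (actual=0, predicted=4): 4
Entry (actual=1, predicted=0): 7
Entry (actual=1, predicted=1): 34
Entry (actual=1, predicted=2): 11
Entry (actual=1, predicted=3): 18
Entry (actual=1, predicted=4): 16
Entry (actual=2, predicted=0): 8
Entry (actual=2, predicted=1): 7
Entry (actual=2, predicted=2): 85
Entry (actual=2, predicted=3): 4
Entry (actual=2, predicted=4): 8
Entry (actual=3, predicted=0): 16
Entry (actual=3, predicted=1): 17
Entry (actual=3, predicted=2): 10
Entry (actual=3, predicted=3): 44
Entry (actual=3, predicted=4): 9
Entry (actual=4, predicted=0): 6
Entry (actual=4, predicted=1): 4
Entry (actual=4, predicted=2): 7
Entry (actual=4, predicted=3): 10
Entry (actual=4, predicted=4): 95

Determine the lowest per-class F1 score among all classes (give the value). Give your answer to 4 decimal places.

Per-class F1 score (2·TP/(2·TP+FP+FN)):
  0: TP=47, FP=7+8+16+6=37, FN=2+6+6+4=18 → 94/149 = 0.63087
  1: TP=34, FP=2+7+17+4=30, FN=7+11+18+16=52 → 68/150 = 0.45333
  2: TP=85, FP=6+11+10+7=34, FN=8+7+4+8=27 → 170/231 = 0.73593
  3: TP=44, FP=6+18+4+10=38, FN=16+17+10+9=52 → 88/178 = 0.49438
  4: TP=95, FP=4+16+8+9=37, FN=6+4+7+10=27 → 190/254 = 0.74803
Lowest is class '1' with F1 score = 0.4533.

0.4533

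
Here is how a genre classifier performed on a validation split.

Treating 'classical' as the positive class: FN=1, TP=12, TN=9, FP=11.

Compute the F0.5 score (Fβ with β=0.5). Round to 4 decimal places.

0.5714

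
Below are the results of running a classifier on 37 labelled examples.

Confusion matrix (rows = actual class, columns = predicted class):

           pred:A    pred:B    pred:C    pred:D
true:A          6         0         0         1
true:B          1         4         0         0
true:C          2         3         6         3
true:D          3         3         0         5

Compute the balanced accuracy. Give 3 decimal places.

0.635

Balanced accuracy = mean of per-class recall.
  A: recall = 6/7 = 0.8571
  B: recall = 4/5 = 0.8000
  C: recall = 6/14 = 0.4286
  D: recall = 5/11 = 0.4545
Mean = (0.8571 + 0.8000 + 0.4286 + 0.4545) / 4 = 0.635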